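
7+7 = 14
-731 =-731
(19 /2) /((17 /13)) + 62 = 2355 /34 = 69.26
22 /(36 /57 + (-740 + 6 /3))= -209 /7005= -0.03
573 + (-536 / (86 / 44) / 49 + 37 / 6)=7251073 / 12642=573.57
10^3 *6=6000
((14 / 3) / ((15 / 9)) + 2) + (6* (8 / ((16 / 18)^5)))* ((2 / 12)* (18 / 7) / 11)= 6441909 / 788480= 8.17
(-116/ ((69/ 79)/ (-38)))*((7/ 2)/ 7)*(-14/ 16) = -304703/ 138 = -2207.99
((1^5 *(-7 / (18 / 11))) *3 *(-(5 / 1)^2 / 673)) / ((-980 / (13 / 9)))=-715 / 1017576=-0.00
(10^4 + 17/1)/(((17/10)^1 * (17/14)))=4852.53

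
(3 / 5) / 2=3 / 10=0.30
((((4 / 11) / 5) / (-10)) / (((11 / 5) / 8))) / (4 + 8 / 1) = -4 / 1815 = -0.00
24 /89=0.27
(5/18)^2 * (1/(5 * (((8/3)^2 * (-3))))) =-5/6912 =-0.00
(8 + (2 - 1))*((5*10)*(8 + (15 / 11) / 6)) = 40725 / 11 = 3702.27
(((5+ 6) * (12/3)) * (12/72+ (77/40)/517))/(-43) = -10571/60630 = -0.17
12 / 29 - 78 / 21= -670 / 203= -3.30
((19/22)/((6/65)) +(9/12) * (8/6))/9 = 1367/1188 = 1.15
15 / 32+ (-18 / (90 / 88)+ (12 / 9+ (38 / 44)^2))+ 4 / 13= -11132579 / 755040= -14.74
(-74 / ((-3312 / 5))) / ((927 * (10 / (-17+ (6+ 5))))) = -37 / 511704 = -0.00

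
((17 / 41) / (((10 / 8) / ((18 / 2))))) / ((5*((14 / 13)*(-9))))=-442 / 7175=-0.06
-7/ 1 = -7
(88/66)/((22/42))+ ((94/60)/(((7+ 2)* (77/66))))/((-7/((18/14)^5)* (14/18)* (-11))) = 809847443/317064055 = 2.55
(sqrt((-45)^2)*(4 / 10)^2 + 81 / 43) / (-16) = -1953 / 3440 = -0.57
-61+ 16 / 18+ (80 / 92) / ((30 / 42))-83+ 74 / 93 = -905426 / 6417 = -141.10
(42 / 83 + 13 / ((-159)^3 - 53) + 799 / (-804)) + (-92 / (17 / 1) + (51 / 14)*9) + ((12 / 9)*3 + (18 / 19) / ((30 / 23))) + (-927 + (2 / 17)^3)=-1464013545215604179 / 1635064389489930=-895.39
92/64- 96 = -1513/16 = -94.56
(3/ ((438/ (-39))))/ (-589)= 39/ 85994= 0.00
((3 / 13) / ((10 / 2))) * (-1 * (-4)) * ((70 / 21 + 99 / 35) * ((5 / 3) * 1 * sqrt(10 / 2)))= 2588 * sqrt(5) / 1365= 4.24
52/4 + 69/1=82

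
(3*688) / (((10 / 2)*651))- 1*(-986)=1070498 / 1085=986.63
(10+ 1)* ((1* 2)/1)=22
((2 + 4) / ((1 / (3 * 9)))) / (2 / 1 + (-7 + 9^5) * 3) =81 / 88564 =0.00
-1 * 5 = -5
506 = 506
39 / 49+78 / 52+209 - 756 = -53381 / 98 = -544.70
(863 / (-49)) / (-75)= 0.23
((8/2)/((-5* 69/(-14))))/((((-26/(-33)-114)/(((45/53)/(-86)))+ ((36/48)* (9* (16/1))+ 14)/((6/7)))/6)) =33264/396521219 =0.00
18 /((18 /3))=3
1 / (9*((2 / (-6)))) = -1 / 3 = -0.33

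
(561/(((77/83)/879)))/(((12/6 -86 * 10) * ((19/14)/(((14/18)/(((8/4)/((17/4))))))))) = -49197337/65208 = -754.47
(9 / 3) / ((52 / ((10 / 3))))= 5 / 26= 0.19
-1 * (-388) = 388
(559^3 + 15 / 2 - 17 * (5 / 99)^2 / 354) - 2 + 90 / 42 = 2121178117655963 / 12143439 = 174676886.64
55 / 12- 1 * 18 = -161 / 12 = -13.42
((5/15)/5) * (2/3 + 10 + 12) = 68/45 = 1.51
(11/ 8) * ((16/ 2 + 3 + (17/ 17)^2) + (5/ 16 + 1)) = 18.30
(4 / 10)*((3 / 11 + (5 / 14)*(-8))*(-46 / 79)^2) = -842168 / 2402785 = -0.35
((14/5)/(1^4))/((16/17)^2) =2023/640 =3.16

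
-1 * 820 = -820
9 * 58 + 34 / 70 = 18287 / 35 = 522.49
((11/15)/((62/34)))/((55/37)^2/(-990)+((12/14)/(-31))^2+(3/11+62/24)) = 51330649524/364361369725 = 0.14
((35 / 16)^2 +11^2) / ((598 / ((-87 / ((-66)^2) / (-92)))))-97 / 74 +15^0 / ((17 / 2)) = -1180555247635 / 989470580736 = -1.19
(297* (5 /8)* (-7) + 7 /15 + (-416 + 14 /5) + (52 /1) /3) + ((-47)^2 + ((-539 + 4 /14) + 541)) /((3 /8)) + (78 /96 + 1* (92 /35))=7065119 /1680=4205.43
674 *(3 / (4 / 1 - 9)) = -2022 / 5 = -404.40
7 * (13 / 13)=7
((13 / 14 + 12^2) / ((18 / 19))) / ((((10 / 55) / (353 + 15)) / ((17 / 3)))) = 331615702 / 189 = 1754580.43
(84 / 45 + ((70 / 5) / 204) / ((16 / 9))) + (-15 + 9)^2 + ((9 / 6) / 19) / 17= 5877553 / 155040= 37.91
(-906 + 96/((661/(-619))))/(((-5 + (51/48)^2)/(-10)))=-1685222400/655051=-2572.66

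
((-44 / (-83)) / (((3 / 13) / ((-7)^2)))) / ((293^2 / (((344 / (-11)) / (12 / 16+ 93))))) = -3506048 / 8016150375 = -0.00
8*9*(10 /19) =720 /19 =37.89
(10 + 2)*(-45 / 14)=-270 / 7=-38.57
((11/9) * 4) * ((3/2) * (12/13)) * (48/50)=2112/325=6.50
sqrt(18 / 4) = 3 * sqrt(2) / 2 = 2.12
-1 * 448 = -448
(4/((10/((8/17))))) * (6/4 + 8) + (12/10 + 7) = 849/85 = 9.99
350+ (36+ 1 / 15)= 5791 / 15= 386.07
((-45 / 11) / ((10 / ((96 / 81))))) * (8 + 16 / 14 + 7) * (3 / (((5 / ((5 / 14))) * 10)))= -0.17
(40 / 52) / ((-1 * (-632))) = 5 / 4108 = 0.00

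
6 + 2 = 8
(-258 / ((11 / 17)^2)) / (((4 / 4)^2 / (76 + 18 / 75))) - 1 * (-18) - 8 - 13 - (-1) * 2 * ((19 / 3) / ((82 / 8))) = -46981.99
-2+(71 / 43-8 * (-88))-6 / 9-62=640.98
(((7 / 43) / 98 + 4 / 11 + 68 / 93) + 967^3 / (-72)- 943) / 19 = -92818141347563 / 140412888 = -661037.19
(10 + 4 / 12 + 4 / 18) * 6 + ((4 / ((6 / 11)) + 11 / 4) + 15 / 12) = 224 / 3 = 74.67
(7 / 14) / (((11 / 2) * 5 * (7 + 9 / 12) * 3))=4 / 5115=0.00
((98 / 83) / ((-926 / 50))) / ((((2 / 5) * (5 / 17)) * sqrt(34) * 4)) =-1225 * sqrt(34) / 307432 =-0.02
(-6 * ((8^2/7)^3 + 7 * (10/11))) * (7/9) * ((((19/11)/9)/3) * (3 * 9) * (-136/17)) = 294636192/5929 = 49694.08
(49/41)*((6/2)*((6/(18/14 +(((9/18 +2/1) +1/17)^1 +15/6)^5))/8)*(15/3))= 4383098559/1080519574196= 0.00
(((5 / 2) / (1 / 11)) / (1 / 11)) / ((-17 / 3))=-1815 / 34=-53.38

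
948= 948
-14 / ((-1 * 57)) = 14 / 57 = 0.25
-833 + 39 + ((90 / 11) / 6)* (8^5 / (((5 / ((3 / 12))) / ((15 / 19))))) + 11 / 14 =2840015 / 2926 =970.61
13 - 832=-819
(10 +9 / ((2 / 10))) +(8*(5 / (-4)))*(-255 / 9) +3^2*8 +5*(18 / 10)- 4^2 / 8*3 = 1240 / 3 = 413.33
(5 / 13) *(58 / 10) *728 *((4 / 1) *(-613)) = -3982048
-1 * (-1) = 1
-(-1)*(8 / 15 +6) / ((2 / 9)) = 147 / 5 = 29.40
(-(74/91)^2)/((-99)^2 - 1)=-1369/20288450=-0.00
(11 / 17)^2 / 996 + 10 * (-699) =-2012029439 / 287844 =-6990.00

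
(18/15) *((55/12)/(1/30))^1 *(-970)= -160050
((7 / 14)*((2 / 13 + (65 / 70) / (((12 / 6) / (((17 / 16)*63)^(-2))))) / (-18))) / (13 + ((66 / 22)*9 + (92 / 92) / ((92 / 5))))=-73919194 / 692357388723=-0.00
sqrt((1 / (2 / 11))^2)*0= 0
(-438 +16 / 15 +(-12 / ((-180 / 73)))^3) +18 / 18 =-1082258 / 3375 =-320.67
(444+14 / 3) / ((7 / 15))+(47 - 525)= 3384 / 7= 483.43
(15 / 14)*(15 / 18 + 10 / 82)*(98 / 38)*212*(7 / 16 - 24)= -164343725 / 12464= -13185.47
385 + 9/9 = 386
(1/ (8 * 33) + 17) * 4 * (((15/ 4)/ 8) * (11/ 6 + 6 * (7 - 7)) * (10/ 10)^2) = 22445/ 384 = 58.45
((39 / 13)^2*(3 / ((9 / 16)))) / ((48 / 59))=59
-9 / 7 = -1.29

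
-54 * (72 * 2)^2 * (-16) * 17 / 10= 152285184 / 5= 30457036.80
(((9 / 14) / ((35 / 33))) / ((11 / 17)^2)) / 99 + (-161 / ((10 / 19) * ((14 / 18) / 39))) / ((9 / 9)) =-454715328 / 29645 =-15338.69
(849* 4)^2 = 11532816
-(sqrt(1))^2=-1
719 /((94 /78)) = 28041 /47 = 596.62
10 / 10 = 1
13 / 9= 1.44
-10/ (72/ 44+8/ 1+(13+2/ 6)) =-165/ 379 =-0.44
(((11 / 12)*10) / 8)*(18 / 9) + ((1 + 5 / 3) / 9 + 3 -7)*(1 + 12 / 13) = -13565 / 2808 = -4.83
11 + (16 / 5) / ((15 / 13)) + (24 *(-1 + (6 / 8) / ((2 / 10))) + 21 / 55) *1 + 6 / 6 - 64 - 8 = 7553 / 825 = 9.16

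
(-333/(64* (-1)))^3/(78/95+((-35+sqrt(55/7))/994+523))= 2833967565547817265/10537943156677148672 - 777600795825* sqrt(385)/10537943156677148672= 0.27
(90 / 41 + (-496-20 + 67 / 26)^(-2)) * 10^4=160376498060000 / 7306027841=21951.26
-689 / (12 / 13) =-8957 / 12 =-746.42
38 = 38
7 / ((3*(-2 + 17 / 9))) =-21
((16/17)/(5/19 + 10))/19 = 16/3315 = 0.00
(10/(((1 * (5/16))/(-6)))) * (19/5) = -3648/5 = -729.60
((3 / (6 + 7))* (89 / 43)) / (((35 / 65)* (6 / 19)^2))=32129 / 3612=8.90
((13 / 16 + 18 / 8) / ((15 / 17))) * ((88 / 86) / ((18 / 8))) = 9163 / 5805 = 1.58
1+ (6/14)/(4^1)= 31/28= 1.11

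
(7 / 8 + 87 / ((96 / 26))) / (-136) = -23 / 128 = -0.18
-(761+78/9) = -769.67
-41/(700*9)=-41/6300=-0.01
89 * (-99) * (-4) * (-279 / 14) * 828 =-4070893464 / 7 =-581556209.14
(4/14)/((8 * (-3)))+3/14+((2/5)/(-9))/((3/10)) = 41/756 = 0.05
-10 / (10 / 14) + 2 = -12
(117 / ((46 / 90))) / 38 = 5265 / 874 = 6.02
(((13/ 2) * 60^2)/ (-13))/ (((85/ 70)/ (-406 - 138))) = 806400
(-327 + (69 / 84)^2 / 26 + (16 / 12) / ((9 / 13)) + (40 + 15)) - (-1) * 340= 38499275 / 550368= 69.95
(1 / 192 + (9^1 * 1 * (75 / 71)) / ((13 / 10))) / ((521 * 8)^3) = 1296923 / 12831755049664512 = 0.00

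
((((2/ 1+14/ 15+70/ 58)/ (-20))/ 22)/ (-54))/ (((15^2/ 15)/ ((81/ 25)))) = 1801/ 47850000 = 0.00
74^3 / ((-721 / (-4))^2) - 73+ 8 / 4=-30425127 / 519841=-58.53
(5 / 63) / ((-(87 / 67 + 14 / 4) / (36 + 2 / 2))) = -24790 / 40509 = -0.61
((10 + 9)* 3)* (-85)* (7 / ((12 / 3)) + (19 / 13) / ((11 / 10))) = -8532045 / 572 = -14916.16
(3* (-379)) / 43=-1137 / 43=-26.44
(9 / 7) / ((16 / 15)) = 1.21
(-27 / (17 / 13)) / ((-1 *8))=351 / 136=2.58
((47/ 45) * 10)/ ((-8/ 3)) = -47/ 12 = -3.92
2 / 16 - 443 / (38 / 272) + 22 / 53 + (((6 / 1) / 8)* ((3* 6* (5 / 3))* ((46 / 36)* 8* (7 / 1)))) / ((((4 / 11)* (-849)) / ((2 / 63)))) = -195167451281 / 61555896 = -3170.57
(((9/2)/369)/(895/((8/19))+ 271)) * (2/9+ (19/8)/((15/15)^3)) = 17/1286334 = 0.00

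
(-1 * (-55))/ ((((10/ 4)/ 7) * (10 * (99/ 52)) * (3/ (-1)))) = -364/ 135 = -2.70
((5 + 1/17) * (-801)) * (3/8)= -103329/68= -1519.54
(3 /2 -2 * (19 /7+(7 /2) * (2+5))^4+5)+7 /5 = -105357820889 /96040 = -1097020.21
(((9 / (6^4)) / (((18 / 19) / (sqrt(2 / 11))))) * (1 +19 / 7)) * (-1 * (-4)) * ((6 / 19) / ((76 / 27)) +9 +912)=2881853 * sqrt(22) / 316008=42.77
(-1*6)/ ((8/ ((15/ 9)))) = -5/ 4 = -1.25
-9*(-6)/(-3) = -18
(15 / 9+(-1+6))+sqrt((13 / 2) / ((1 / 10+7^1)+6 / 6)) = sqrt(65) / 9+20 / 3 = 7.56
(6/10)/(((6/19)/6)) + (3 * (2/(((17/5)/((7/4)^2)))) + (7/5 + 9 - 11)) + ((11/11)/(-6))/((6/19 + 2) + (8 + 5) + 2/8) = 39080591/2413320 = 16.19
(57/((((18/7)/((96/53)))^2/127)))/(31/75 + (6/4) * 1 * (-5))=-1513433600/2985967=-506.85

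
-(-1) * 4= 4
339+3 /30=3391 /10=339.10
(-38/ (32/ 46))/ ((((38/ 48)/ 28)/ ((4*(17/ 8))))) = -16422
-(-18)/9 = 2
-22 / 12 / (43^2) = -11 / 11094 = -0.00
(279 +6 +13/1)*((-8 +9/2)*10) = -10430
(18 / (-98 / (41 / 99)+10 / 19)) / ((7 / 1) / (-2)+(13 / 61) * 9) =427671 / 8874526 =0.05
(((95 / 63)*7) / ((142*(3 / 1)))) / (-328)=-95 / 1257552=-0.00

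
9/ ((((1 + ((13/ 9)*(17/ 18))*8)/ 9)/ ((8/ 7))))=52488/ 6755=7.77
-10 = -10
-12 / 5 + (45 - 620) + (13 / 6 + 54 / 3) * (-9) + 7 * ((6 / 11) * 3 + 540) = 333581 / 110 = 3032.55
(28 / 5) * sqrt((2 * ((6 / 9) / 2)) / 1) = 28 * sqrt(6) / 15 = 4.57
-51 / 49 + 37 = 1762 / 49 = 35.96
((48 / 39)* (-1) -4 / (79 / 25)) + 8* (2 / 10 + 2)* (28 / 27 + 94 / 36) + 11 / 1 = 10080991 / 138645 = 72.71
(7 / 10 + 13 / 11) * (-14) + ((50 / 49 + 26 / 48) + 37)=790171 / 64680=12.22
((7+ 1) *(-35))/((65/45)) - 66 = -3378/13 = -259.85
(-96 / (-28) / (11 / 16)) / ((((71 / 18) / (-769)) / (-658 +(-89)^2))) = -38605227264 / 5467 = -7061501.24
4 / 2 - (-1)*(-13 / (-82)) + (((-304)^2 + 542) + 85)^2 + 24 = 709873989763 / 82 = 8656999875.16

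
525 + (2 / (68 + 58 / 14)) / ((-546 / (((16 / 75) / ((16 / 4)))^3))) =4362134765561 / 8308828125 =525.00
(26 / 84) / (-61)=-0.01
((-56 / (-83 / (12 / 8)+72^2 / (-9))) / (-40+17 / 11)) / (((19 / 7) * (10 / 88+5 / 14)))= -664048 / 367866885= -0.00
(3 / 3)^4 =1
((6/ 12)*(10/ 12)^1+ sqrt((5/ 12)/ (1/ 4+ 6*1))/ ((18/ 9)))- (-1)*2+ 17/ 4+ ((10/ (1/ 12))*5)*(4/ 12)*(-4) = -2380/ 3+ sqrt(15)/ 30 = -793.20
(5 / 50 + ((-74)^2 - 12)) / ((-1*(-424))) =54641 / 4240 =12.89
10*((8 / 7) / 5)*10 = 160 / 7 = 22.86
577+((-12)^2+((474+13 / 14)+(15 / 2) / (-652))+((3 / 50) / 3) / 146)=19922306357 / 16658600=1195.92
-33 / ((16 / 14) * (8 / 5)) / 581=-165 / 5312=-0.03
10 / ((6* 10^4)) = 1 / 6000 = 0.00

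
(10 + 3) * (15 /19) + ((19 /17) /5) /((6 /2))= 50086 /4845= 10.34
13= 13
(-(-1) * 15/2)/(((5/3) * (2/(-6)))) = -27/2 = -13.50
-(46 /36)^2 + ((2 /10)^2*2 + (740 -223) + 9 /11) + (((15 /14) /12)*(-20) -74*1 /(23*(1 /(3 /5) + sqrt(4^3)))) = 213889179607 /416007900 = 514.15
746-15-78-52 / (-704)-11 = 113005 / 176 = 642.07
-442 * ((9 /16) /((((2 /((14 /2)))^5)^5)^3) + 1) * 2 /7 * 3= -14391598647477869710652527106116647383223013430521572316420369443225 /1057810092162800527867904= -13605087296957792984469730000000000000000000.00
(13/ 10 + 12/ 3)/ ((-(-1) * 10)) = 53/ 100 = 0.53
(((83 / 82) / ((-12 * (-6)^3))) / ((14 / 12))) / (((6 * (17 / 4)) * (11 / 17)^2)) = 1411 / 45006192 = 0.00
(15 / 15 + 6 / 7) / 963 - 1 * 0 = 13 / 6741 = 0.00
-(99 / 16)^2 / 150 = -3267 / 12800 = -0.26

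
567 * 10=5670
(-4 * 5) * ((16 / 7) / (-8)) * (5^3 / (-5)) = -1000 / 7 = -142.86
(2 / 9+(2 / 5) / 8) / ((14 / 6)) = 7 / 60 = 0.12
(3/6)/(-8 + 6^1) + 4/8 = 1/4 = 0.25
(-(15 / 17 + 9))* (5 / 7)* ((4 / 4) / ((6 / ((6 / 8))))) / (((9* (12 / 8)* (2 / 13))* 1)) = -65 / 153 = -0.42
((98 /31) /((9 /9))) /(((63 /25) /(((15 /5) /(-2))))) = -1.88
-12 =-12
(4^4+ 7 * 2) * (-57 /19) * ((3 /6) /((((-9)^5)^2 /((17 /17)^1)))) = -5 /43046721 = -0.00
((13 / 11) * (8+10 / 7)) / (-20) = -39 / 70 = -0.56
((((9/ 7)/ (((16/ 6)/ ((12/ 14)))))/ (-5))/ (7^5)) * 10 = -0.00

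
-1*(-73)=73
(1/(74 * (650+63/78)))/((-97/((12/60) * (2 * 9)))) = -234/303647345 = -0.00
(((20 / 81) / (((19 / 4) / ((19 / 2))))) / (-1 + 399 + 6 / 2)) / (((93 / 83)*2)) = 1660 / 3020733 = 0.00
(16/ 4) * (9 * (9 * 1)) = 324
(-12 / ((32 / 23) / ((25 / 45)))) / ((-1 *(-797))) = -115 / 19128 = -0.01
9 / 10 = 0.90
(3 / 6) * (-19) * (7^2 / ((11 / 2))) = -931 / 11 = -84.64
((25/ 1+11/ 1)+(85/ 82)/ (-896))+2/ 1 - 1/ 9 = 25053187/ 661248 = 37.89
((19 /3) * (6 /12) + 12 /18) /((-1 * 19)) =-23 /114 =-0.20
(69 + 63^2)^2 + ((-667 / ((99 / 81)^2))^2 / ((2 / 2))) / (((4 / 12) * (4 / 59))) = 1471560283449 / 58564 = 25127386.85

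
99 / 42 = 33 / 14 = 2.36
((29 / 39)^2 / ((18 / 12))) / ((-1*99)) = -1682 / 451737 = -0.00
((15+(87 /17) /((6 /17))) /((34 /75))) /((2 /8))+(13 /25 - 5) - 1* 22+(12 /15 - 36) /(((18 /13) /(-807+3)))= 26358433 /1275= 20673.28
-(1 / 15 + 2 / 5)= -7 / 15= -0.47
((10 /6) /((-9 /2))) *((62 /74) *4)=-1.24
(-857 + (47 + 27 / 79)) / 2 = -63963 / 158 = -404.83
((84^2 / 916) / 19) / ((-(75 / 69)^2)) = -933156 / 2719375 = -0.34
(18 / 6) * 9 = 27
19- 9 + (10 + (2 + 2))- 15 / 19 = 441 / 19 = 23.21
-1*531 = -531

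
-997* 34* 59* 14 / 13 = -27999748 / 13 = -2153826.77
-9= -9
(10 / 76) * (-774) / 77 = -1935 / 1463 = -1.32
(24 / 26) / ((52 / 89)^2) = 23763 / 8788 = 2.70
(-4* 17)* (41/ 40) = -697/ 10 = -69.70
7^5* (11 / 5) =184877 / 5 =36975.40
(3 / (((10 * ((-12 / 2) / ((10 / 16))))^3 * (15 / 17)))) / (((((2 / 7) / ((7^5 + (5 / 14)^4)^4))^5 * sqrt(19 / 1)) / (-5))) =2694661299119166714418626723493585914840930307113165185447729874058096923929416172521741298961373124914372629768554023870594009429591476098382769531776261256804819680606214281617 * sqrt(19) / 1568447305930601011109401169686510604229954750247597480515251742133895739979394619327446079504384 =7488779664778989046859669000000000000000000000000000000000000000000000000000000000.00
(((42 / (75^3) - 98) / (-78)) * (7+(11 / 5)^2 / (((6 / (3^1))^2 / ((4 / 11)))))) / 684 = 106804579 / 7815234375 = 0.01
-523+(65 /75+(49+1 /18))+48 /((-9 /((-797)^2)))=-304942897 /90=-3388254.41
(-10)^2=100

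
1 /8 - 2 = -15 /8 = -1.88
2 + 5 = 7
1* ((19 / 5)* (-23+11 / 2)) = -133 / 2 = -66.50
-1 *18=-18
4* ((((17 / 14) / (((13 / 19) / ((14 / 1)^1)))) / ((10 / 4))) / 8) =323 / 65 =4.97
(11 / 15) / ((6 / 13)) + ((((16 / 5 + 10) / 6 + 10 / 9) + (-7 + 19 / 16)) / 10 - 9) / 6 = 0.05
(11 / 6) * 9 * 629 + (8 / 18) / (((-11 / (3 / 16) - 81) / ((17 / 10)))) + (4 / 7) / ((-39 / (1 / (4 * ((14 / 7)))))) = 1978607752 / 190645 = 10378.49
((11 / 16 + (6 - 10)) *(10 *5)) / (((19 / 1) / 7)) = -9275 / 152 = -61.02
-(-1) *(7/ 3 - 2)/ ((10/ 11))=11/ 30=0.37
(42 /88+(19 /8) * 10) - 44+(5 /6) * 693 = 6135 /11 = 557.73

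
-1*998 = -998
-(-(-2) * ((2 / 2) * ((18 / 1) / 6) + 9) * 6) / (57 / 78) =-3744 / 19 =-197.05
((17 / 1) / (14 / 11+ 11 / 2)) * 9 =3366 / 149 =22.59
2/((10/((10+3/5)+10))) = 103/25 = 4.12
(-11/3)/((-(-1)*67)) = -11/201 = -0.05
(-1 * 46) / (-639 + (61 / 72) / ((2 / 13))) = 6624 / 91223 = 0.07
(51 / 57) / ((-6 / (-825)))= 4675 / 38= 123.03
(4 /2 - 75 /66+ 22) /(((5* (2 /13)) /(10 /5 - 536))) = -15871.94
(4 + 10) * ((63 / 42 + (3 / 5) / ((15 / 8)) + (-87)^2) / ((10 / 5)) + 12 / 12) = 2650487 / 50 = 53009.74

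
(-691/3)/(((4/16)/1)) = -2764/3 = -921.33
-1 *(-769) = 769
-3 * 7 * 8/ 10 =-16.80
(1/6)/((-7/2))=-1/21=-0.05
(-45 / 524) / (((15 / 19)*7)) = -57 / 3668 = -0.02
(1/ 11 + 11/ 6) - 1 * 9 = -467/ 66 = -7.08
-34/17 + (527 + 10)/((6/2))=177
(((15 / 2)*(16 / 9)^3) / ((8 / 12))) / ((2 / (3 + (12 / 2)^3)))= 186880 / 27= 6921.48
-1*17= -17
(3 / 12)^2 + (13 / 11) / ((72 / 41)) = 1165 / 1584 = 0.74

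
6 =6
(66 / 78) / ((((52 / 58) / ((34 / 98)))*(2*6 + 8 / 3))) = 1479 / 66248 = 0.02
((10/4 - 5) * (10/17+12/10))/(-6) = 38/51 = 0.75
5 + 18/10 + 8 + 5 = 99/5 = 19.80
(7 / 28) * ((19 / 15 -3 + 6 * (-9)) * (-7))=1463 / 15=97.53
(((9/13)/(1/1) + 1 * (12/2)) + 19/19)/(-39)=-100/507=-0.20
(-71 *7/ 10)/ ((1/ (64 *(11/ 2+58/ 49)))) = -148816/ 7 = -21259.43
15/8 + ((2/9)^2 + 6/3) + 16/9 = 3695/648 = 5.70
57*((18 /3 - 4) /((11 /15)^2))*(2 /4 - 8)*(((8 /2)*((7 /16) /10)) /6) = -89775 /1936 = -46.37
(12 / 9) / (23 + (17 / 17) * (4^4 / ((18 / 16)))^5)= 78732 / 36028797020322095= 0.00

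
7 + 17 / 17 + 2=10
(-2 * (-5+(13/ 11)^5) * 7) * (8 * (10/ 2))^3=388829952000/ 161051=2414328.08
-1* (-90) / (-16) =-45 / 8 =-5.62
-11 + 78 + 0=67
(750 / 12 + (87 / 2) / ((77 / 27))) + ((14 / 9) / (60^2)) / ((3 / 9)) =32330339 / 415800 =77.75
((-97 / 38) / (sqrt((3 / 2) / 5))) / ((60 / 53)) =-5141 * sqrt(30) / 6840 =-4.12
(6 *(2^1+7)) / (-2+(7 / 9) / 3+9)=729 / 98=7.44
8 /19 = 0.42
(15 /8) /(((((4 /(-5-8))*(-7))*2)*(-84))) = -65 /12544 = -0.01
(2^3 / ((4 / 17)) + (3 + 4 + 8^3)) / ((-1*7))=-79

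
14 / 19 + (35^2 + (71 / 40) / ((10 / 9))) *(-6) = -27963623 / 3800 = -7358.85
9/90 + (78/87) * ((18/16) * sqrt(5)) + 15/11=161/110 + 117 * sqrt(5)/116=3.72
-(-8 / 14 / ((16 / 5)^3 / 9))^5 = 1802032470703125 / 18922999734303981568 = 0.00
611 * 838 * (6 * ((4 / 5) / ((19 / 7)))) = 905463.41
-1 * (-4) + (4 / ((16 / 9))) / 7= 121 / 28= 4.32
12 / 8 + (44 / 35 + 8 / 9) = 2297 / 630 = 3.65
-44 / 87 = -0.51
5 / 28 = 0.18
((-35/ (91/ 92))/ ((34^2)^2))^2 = 13225/ 18862448120464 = 0.00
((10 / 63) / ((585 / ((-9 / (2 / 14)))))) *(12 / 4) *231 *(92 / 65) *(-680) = 1926848 / 169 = 11401.47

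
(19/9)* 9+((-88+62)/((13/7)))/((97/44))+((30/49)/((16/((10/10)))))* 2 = 241947/19012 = 12.73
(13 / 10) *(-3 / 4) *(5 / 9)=-13 / 24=-0.54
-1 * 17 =-17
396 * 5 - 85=1895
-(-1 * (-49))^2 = -2401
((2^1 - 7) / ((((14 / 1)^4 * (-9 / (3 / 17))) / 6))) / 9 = 5 / 2938824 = 0.00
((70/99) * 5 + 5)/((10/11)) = 169/18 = 9.39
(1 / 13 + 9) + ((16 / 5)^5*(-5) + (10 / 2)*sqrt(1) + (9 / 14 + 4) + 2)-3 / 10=-94259041 / 56875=-1657.30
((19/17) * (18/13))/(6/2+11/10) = 3420/9061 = 0.38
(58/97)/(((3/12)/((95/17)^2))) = 2093800/28033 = 74.69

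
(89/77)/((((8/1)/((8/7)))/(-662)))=-58918/539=-109.31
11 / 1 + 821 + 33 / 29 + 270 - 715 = 11256 / 29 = 388.14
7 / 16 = 0.44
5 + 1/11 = 56/11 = 5.09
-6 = -6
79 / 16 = 4.94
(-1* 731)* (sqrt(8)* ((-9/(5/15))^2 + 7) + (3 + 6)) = -1076032* sqrt(2) - 6579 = -1528318.05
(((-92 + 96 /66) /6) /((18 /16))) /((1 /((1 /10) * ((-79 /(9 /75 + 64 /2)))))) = 262280 /79497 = 3.30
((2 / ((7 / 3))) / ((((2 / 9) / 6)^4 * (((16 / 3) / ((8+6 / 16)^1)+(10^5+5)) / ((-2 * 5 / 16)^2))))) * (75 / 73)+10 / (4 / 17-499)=5038818081660655 / 2786994109672864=1.81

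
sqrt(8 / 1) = 2.83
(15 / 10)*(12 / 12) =3 / 2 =1.50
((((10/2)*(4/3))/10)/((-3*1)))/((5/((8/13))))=-16/585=-0.03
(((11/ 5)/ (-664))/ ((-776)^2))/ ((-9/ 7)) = 77/ 17993018880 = 0.00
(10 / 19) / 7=10 / 133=0.08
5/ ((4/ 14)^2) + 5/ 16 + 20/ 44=10915/ 176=62.02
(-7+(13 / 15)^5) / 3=-2.17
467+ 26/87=40655/87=467.30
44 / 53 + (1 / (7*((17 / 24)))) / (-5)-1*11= -321977 / 31535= -10.21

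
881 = 881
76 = 76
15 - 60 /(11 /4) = -75 /11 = -6.82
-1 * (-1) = 1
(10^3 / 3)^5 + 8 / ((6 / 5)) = 4115226337455.23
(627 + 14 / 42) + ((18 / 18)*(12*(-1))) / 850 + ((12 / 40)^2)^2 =319936931 / 510000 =627.33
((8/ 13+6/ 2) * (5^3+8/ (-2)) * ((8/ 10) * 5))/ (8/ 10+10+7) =113740/ 1157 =98.31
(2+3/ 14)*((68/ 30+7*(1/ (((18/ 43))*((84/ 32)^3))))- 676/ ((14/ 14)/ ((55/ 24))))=-5706458393/ 1666980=-3423.23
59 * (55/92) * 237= 769065/92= 8359.40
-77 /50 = -1.54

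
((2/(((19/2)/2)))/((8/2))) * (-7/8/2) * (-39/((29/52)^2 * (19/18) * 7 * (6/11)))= 1.43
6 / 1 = 6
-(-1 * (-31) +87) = -118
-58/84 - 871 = -36611/42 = -871.69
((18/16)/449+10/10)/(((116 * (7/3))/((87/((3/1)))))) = 10803/100576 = 0.11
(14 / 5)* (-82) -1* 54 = -1418 / 5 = -283.60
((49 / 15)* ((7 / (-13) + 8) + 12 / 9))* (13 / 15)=16807 / 675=24.90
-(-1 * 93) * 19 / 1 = 1767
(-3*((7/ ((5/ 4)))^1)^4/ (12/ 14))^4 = 21419073388872909199507456/ 152587890625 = 140372039361317.50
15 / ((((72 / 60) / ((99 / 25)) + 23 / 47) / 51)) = 1186515 / 1229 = 965.43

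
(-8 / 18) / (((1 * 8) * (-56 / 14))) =1 / 72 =0.01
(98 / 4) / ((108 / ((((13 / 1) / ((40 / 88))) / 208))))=539 / 17280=0.03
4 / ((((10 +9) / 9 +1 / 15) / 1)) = 90 / 49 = 1.84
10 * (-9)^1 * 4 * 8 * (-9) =25920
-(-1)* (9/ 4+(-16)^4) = 262153/ 4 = 65538.25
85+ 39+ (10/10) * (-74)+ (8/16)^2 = 201/4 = 50.25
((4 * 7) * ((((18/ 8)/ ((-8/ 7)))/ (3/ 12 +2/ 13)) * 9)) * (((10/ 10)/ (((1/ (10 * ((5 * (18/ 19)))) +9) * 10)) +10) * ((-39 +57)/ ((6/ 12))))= -3594689280/ 8119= -442750.25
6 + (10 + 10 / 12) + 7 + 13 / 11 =1651 / 66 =25.02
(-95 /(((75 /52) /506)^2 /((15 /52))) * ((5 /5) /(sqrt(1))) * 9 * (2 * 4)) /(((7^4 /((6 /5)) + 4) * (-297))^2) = -126464 /184632075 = -0.00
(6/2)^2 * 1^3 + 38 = 47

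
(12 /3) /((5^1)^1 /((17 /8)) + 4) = 17 /27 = 0.63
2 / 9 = 0.22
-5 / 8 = -0.62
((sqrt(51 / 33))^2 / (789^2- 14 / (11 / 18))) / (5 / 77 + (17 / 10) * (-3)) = -13090 / 26547676083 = -0.00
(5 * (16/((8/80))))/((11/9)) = 7200/11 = 654.55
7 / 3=2.33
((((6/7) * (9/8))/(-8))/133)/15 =-9/148960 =-0.00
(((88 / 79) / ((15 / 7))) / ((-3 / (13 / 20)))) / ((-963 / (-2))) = -4004 / 17117325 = -0.00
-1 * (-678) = 678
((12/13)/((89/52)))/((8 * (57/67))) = 134/1691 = 0.08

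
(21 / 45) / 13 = 7 / 195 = 0.04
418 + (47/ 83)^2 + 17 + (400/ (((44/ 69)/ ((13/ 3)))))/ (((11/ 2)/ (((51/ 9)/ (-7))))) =616908484/ 17504949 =35.24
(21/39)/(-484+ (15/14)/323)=-31654/28452229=-0.00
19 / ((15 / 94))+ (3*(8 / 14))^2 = 89674 / 735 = 122.01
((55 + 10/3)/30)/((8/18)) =35/8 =4.38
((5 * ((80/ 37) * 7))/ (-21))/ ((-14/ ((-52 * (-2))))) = 20800/ 777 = 26.77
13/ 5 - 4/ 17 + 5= 626/ 85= 7.36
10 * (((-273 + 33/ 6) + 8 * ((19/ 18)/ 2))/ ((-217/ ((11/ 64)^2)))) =409585/ 1142784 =0.36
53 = 53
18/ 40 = 9/ 20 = 0.45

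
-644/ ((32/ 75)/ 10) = -60375/ 4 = -15093.75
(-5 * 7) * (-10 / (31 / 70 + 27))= 24500 / 1921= 12.75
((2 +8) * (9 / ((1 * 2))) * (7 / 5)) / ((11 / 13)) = 819 / 11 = 74.45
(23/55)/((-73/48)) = -1104/4015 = -0.27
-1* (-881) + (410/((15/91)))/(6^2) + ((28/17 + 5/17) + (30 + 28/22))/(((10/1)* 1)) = 24068936/25245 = 953.41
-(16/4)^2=-16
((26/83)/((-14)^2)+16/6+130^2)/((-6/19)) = -7836719309/146412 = -53525.12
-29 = -29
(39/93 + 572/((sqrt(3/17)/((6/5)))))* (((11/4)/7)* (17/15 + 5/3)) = 143/310 + 6292* sqrt(51)/25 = 1797.82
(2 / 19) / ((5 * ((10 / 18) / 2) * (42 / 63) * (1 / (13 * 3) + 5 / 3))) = 351 / 5225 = 0.07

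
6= 6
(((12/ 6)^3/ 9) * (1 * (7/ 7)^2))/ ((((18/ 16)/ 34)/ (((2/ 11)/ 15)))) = 4352/ 13365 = 0.33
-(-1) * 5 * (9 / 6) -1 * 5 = 5 / 2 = 2.50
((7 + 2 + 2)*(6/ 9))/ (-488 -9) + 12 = 17870/ 1491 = 11.99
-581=-581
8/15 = 0.53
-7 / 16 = -0.44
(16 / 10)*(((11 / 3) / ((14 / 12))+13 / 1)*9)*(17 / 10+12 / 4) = 191196 / 175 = 1092.55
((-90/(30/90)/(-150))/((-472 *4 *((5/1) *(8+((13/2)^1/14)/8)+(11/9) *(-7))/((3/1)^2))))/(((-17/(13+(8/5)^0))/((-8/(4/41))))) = -5858244/320844655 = -0.02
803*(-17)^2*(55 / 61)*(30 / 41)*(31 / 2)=5935113525 / 2501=2373096.17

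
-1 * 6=-6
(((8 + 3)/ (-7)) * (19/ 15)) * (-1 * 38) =7942/ 105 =75.64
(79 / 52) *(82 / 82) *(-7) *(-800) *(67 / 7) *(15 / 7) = 15879000 / 91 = 174494.51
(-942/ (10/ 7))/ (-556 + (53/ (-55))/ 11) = 398937/ 336433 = 1.19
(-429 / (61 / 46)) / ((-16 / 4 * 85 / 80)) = 78936 / 1037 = 76.12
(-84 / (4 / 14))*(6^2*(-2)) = 21168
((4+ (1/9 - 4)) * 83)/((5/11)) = 913/45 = 20.29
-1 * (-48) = 48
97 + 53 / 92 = 8977 / 92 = 97.58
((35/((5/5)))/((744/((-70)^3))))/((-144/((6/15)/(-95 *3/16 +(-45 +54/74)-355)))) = -22209250/206666181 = -0.11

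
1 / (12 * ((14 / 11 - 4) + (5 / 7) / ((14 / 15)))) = -539 / 12690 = -0.04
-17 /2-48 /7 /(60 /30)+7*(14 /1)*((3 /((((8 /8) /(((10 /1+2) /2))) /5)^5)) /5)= 20003759833 /14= 1428839988.07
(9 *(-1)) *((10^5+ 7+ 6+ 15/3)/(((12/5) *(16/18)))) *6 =-20253645/8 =-2531705.62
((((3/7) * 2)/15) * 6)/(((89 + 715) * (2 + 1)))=1/7035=0.00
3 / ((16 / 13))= 39 / 16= 2.44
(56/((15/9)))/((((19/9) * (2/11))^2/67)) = 27580014/1805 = 15279.79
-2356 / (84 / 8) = -4712 / 21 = -224.38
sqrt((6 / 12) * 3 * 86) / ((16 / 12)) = 3 * sqrt(129) / 4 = 8.52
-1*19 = -19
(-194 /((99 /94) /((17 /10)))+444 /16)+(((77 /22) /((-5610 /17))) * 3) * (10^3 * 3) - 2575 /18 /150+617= 698539 /2970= 235.20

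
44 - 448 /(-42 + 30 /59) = 8384 /153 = 54.80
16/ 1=16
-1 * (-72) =72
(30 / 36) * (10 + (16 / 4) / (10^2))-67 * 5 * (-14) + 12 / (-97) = 13671887 / 2910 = 4698.24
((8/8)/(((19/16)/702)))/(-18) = -624/19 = -32.84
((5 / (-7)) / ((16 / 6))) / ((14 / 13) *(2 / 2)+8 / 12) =-585 / 3808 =-0.15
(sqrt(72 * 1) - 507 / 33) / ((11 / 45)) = -7605 / 121+270 * sqrt(2) / 11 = -28.14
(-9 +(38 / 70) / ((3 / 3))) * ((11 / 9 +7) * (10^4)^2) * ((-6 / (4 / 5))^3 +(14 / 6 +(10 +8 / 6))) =536483720000000 / 189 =2838538201058.20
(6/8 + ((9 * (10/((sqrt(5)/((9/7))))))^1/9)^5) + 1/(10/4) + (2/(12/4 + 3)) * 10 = 269/60 + 47239200 * sqrt(5)/16807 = 6289.37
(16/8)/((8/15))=15/4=3.75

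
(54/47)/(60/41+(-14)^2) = 1107/190256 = 0.01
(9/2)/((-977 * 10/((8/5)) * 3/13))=-78/24425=-0.00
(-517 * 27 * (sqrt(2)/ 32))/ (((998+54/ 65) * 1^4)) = -907335 * sqrt(2)/ 2077568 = -0.62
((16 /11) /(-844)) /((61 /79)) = -0.00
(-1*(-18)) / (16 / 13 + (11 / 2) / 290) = 15080 / 1047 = 14.40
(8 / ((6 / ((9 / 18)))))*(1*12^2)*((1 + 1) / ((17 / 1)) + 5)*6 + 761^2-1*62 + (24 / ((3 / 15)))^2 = 10138915 / 17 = 596406.76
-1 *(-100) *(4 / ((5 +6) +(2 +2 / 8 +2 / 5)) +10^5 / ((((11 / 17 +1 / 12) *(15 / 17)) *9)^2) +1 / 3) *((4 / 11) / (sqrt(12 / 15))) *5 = 486528806017000 *sqrt(5) / 1800079281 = 604368.65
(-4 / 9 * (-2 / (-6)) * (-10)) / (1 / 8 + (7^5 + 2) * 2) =64 / 1452303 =0.00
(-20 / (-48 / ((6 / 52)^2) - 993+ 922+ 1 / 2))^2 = 576 / 19456921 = 0.00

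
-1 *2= -2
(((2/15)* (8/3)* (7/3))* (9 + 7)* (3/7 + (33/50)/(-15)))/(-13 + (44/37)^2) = -117931136/267654375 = -0.44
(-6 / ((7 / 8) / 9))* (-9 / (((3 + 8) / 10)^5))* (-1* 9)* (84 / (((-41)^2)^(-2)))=-118654834694400000 / 161051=-736753169458.12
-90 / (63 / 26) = -260 / 7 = -37.14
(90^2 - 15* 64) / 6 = 1190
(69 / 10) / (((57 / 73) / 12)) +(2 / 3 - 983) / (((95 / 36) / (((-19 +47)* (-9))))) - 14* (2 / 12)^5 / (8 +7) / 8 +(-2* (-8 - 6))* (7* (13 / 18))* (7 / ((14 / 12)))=840040222331 / 8864640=94763.04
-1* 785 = -785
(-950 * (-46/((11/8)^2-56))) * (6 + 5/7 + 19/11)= -1817920000/266651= -6817.60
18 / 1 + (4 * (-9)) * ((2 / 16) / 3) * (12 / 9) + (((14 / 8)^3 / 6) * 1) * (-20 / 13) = 18253 / 1248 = 14.63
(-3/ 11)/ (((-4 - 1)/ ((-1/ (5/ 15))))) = -9/ 55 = -0.16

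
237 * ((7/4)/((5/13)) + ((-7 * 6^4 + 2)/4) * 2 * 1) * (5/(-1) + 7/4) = 279166329/80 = 3489579.11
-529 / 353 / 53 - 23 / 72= -468395 / 1347048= -0.35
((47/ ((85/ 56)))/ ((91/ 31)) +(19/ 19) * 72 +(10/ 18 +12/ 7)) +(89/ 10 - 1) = 92.72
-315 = -315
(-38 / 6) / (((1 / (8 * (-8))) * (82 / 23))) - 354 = -29558 / 123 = -240.31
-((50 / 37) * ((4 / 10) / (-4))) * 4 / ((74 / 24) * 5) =48 / 1369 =0.04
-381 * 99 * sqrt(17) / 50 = -37719 * sqrt(17) / 50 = -3110.39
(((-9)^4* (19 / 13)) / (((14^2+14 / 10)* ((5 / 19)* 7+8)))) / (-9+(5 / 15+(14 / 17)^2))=-201324285 / 325847522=-0.62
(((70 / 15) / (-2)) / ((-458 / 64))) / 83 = 224 / 57021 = 0.00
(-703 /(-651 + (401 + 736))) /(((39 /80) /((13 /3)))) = -28120 /2187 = -12.86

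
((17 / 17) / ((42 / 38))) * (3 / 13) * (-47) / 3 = -3.27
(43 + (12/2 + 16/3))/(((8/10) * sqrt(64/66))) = 68.97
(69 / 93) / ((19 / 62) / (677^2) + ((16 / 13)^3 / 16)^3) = 223576081283874982 / 476949532676055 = 468.76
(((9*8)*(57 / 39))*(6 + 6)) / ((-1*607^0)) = -16416 / 13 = -1262.77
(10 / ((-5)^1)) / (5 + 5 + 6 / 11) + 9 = 511 / 58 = 8.81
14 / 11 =1.27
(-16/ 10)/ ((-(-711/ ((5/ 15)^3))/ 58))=-0.00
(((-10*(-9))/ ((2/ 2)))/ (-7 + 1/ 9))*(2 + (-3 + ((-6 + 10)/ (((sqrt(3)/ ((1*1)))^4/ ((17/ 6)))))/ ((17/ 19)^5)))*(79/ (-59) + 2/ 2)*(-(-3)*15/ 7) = 36411268500/ 1069319363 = 34.05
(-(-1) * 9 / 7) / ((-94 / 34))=-153 / 329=-0.47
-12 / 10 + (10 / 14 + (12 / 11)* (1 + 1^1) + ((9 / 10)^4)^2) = 16374597517 / 7700000000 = 2.13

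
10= 10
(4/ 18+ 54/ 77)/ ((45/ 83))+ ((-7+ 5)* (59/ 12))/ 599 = 12604891/ 7471926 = 1.69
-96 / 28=-24 / 7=-3.43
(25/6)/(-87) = -25/522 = -0.05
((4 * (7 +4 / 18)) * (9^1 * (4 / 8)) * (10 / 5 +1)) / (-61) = -390 / 61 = -6.39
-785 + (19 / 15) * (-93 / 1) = -902.80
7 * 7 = 49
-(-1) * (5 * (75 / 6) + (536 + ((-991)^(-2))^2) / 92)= 6062740707266447 / 88732444331612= 68.33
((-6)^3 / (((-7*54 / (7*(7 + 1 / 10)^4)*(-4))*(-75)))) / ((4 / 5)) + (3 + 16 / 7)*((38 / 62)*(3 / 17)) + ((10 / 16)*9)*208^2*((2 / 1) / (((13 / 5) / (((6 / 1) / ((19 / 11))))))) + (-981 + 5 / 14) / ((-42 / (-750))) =186286566081630797 / 294382200000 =632805.13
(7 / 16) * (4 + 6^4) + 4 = 2291 / 4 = 572.75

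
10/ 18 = 5/ 9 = 0.56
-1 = -1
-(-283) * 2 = 566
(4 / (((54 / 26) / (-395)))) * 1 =-20540 / 27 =-760.74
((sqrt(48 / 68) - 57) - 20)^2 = 5800.32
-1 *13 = -13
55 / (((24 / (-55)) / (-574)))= 868175 / 12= 72347.92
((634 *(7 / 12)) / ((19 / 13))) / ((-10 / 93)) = -894257 / 380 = -2353.31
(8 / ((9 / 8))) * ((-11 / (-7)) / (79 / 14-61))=-1408 / 6975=-0.20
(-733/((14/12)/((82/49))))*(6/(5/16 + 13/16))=-1923392/343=-5607.56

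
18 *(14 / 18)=14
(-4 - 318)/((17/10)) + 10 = -3050/17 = -179.41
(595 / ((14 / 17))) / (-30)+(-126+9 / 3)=-147.08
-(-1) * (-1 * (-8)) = 8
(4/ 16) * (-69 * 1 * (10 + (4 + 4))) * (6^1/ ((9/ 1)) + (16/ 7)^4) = -20845935/ 2401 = -8682.19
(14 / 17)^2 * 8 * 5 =7840 / 289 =27.13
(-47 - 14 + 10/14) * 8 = -3376/7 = -482.29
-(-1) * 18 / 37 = 18 / 37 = 0.49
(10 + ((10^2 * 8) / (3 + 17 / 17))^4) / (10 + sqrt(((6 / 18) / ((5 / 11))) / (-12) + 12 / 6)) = 2880000018000 / 17651-9600000060 * sqrt(1745) / 17651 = 140444015.80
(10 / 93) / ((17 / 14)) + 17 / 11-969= -16823462 / 17391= -967.37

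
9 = 9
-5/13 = -0.38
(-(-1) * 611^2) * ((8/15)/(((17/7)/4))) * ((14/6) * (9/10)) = 292683664/425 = 688667.44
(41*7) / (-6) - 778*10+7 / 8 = -187847 / 24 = -7826.96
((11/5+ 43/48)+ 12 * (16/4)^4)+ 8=739943/240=3083.10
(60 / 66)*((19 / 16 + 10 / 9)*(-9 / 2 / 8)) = -1655 / 1408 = -1.18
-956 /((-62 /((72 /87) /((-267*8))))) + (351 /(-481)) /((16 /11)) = -0.51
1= 1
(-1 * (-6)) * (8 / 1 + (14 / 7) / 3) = 52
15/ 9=1.67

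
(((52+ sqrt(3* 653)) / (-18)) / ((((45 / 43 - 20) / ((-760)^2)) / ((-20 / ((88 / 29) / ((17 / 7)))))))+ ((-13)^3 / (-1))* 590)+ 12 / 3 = -3061135600* sqrt(1959) / 112959 - 12757754794 / 112959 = -1312382.62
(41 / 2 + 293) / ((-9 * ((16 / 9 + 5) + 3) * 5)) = -57 / 80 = -0.71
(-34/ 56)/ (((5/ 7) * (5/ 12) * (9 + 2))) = -51/ 275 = -0.19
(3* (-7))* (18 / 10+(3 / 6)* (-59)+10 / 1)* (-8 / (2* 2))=-3717 / 5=-743.40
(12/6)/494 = 0.00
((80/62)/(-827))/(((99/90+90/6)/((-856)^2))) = -293094400/4127557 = -71.01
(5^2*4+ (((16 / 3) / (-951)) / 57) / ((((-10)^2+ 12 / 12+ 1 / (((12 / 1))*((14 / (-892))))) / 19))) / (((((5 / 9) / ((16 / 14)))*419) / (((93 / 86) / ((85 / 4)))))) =1706171268288 / 68288365363225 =0.02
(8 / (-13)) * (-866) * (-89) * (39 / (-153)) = 616592 / 51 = 12090.04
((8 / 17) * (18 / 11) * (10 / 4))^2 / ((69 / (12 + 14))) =1123200 / 804287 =1.40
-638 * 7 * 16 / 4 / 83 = -17864 / 83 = -215.23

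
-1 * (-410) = 410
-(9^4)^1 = -6561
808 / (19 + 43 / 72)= 58176 / 1411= 41.23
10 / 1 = 10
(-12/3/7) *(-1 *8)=32/7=4.57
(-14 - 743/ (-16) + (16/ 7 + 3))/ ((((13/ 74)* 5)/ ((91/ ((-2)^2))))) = 977.03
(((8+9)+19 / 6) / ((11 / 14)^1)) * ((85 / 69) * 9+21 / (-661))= 4313848 / 15203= 283.75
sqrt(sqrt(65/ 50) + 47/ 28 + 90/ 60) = 2.08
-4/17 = -0.24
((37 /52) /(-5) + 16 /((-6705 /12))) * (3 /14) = -19867 /542360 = -0.04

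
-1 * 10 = -10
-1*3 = -3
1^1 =1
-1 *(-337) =337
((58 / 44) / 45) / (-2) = -29 / 1980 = -0.01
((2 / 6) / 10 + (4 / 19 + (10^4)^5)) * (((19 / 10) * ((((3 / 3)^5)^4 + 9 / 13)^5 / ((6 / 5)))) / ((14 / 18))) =36719628000000000000089544356 / 12995255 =2825618119844512477830.53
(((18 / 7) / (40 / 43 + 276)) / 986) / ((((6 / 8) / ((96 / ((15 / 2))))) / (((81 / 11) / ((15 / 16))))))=3566592 / 2825247425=0.00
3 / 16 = 0.19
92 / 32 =23 / 8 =2.88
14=14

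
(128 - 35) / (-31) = -3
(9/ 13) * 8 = 72/ 13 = 5.54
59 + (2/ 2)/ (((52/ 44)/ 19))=976/ 13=75.08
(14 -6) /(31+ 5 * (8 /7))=56 /257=0.22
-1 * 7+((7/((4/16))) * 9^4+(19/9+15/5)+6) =1653409/9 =183712.11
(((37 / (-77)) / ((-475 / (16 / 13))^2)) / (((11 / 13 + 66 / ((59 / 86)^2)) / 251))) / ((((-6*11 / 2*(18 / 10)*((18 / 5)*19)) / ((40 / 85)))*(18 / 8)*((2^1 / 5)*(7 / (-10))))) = -132415680512 / 125481644565412358223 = -0.00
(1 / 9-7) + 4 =-26 / 9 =-2.89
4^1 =4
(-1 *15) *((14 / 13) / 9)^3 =-13720 / 533871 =-0.03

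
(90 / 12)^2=225 / 4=56.25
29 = 29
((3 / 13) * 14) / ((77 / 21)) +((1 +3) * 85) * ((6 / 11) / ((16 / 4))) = 6756 / 143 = 47.24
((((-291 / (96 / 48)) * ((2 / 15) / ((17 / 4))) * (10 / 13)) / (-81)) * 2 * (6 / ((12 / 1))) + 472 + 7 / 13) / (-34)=-8459687 / 608634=-13.90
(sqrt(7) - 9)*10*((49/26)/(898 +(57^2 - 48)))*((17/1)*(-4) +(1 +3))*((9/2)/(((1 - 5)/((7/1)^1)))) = -1111320/53287 +123480*sqrt(7)/53287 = -14.72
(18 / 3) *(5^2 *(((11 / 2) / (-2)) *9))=-7425 / 2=-3712.50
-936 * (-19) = 17784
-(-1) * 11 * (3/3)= 11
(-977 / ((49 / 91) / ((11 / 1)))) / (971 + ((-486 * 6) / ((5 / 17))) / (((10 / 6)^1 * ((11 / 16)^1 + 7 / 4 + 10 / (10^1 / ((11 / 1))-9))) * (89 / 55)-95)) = -33844291195 / 1829757377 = -18.50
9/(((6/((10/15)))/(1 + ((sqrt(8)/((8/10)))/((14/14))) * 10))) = 1 + 25 * sqrt(2) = 36.36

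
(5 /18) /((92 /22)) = 55 /828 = 0.07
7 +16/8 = 9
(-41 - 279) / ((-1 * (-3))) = -106.67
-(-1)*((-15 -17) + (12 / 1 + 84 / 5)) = -16 / 5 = -3.20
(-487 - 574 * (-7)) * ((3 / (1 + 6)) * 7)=10593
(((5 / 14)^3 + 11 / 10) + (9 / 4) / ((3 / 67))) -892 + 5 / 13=-149861609 / 178360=-840.22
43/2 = 21.50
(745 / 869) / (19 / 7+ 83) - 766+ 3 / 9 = -79842677 / 104280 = -765.66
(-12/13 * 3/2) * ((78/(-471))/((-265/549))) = -19764/41605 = -0.48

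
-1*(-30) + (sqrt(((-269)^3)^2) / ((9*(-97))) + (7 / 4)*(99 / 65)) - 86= -5073034231 / 226980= -22350.14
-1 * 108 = -108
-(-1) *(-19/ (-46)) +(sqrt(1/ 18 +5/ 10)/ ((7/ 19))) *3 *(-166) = 19/ 46 - 3154 *sqrt(5)/ 7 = -1007.10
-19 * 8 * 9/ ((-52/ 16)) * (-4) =-21888/ 13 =-1683.69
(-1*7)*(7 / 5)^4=-16807 / 625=-26.89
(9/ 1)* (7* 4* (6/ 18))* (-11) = -924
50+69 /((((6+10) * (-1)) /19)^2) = 37709 /256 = 147.30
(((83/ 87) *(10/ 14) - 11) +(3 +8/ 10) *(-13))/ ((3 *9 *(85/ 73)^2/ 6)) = -1938082694/ 198001125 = -9.79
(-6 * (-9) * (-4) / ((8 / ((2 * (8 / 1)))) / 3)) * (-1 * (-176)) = -228096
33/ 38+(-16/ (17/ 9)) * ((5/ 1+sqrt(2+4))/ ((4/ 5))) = -33639/ 646-180 * sqrt(6)/ 17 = -78.01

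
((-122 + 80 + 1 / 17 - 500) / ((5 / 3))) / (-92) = 27639 / 7820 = 3.53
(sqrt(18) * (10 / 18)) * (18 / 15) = 2 * sqrt(2) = 2.83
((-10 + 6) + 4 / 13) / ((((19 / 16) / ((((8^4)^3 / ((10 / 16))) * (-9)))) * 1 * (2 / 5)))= 1899956092796928 / 247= 7692129930351.94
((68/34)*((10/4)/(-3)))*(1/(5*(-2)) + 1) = -3/2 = -1.50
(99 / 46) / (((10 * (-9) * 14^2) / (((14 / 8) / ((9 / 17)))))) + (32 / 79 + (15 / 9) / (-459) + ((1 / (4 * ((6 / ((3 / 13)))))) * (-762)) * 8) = -58.21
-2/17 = -0.12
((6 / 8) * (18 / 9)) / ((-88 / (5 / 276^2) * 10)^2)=0.00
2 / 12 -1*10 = -59 / 6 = -9.83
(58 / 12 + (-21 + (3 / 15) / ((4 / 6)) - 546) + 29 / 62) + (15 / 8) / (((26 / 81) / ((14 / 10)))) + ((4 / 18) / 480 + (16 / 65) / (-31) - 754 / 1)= -28447907 / 21762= -1307.23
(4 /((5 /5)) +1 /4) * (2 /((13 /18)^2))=2754 /169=16.30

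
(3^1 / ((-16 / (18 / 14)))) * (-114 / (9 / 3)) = 513 / 56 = 9.16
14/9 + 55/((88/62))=1451/36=40.31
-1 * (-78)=78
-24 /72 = -1 /3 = -0.33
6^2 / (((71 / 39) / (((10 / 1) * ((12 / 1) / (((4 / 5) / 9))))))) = 1895400 / 71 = 26695.77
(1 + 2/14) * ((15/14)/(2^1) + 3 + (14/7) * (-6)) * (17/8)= -4029/196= -20.56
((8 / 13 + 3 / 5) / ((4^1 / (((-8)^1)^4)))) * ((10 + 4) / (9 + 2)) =1132544 / 715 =1583.98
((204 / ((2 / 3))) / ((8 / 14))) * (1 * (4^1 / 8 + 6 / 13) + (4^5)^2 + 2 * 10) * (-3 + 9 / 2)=87597692973 / 104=842285509.36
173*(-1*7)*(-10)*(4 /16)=6055 /2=3027.50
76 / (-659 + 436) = -76 / 223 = -0.34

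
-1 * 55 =-55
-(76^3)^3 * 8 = -676725150772625408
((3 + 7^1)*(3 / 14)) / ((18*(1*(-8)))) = -5 / 336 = -0.01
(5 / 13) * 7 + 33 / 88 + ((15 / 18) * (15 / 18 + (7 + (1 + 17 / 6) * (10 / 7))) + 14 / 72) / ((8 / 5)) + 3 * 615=168816 / 91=1855.12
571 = 571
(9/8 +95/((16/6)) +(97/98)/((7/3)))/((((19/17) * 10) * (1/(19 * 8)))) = 867051/1715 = 505.57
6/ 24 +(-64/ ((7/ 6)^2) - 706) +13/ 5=-750.17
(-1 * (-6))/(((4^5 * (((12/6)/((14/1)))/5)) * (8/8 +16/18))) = 945/8704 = 0.11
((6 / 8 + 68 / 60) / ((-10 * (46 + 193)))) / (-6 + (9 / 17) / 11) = 0.00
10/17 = 0.59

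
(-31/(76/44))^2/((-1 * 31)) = -3751/361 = -10.39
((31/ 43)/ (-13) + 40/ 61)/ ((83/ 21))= 0.15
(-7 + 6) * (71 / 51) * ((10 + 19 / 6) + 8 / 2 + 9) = -11147 / 306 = -36.43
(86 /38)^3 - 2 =65789 /6859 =9.59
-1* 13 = -13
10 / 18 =5 / 9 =0.56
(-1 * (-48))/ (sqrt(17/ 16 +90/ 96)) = 24 * sqrt(2) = 33.94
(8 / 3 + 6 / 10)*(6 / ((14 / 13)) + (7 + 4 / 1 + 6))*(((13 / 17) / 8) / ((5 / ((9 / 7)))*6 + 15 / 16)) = 28756 / 99025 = 0.29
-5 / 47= -0.11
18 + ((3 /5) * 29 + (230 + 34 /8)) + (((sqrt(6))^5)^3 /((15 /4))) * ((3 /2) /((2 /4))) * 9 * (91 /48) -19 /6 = 15989 /60 + 19105632 * sqrt(6) /5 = 9360076.41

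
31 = 31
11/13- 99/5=-1232/65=-18.95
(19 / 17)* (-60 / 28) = -285 / 119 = -2.39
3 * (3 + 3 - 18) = -36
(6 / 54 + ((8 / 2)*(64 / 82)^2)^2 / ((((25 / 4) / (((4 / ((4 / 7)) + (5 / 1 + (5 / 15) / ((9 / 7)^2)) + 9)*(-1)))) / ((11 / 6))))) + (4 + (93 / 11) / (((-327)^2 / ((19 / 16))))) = -3533616549873256049 / 107688326396151600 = -32.81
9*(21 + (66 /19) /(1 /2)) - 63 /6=241.03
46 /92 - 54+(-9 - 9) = -143 /2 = -71.50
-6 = -6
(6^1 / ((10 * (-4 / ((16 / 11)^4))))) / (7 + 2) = -16384 / 219615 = -0.07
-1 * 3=-3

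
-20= -20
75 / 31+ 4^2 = 571 / 31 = 18.42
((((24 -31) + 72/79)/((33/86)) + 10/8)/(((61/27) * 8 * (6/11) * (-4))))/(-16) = -457287/19738624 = -0.02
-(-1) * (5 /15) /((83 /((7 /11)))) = 7 /2739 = 0.00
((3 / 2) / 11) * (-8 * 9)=-108 / 11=-9.82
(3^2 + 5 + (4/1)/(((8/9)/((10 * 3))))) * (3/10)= 447/10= 44.70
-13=-13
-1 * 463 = -463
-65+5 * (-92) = -525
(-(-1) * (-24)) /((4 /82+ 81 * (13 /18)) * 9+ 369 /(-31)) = -20336 /436407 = -0.05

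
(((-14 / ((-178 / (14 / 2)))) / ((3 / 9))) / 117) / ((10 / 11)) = 0.02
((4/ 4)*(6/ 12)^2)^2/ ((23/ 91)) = 91/ 368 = 0.25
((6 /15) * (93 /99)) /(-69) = -62 /11385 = -0.01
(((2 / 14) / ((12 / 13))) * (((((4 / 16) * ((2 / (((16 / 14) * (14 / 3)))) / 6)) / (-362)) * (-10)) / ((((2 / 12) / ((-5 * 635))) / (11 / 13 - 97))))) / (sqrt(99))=9921875 * sqrt(11) / 2675904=12.30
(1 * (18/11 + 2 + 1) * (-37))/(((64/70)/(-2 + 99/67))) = 2311575/23584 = 98.01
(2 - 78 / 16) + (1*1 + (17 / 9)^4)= 569753 / 52488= 10.85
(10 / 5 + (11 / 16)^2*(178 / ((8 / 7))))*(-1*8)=-77431 / 128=-604.93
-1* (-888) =888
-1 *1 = -1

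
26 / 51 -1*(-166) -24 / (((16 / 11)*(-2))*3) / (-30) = 339493 / 2040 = 166.42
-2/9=-0.22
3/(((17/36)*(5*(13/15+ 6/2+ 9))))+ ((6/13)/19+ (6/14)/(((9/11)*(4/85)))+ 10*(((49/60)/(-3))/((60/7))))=67003799683/6126676920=10.94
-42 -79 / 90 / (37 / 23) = -141677 / 3330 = -42.55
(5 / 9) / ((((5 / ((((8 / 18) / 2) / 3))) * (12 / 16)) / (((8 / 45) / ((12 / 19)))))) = 304 / 98415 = 0.00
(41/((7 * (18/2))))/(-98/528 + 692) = 3608/3835419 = 0.00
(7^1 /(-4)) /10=-7 /40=-0.18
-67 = -67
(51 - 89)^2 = 1444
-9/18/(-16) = 1/32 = 0.03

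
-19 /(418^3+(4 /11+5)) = -0.00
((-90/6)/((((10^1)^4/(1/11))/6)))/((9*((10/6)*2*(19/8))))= -3/261250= -0.00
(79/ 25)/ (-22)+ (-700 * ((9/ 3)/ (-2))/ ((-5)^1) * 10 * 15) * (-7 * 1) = 121274921/ 550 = 220499.86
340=340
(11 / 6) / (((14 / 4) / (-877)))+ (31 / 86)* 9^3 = -355063 / 1806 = -196.60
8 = 8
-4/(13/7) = -28/13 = -2.15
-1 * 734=-734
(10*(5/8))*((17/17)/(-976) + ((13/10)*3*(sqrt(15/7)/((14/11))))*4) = -25/3904 + 2145*sqrt(105)/196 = 112.13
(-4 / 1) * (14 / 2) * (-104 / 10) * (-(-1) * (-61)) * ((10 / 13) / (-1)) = 13664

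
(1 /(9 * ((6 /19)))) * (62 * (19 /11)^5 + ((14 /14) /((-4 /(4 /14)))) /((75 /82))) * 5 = 1531217967821 /913159170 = 1676.84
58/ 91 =0.64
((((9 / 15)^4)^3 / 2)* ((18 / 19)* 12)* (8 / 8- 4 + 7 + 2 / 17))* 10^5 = 25713241344 / 5046875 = 5094.88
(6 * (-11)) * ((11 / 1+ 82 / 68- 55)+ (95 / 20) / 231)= 671887 / 238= 2823.05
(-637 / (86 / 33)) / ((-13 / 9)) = 169.22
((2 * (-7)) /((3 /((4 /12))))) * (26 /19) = -364 /171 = -2.13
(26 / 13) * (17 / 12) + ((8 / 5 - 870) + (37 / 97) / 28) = -35262631 / 40740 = -865.55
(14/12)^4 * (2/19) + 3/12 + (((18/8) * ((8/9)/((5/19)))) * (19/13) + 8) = 15647639/800280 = 19.55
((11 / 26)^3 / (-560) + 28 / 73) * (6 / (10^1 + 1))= 826483551 / 3951787840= 0.21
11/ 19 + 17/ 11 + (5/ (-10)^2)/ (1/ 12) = 2847/ 1045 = 2.72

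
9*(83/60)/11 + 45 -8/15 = 45.60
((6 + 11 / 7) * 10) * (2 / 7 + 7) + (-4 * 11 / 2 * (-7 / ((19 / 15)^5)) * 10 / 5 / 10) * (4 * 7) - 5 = 98411676715 / 121328851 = 811.12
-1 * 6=-6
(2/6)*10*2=20/3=6.67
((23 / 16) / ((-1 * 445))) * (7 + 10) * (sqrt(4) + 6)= -391 / 890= -0.44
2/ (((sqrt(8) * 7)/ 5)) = 5 * sqrt(2)/ 14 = 0.51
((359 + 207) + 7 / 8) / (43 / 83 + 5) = 376405 / 3664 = 102.73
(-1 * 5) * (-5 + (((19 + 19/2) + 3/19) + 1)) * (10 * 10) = -234250/19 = -12328.95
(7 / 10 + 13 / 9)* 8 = 772 / 45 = 17.16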